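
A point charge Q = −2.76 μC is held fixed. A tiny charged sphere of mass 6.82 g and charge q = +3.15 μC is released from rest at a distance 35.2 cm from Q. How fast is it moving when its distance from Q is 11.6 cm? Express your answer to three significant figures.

11.5 m/s

Only the electrostatic force acts, so mechanical energy is conserved: ½mv² = U₁ − U₂ = kQq(1/r₁ − 1/r₂).
U₁ − U₂ = (8.99×10⁹ N·m²/C²)(-2.76×10⁻⁶ C)(3.15×10⁻⁶ C)(1/0.352 − 1/0.116) = 0.452 J.
v = √(2·0.452/6.82×10⁻³) = 11.5 m/s.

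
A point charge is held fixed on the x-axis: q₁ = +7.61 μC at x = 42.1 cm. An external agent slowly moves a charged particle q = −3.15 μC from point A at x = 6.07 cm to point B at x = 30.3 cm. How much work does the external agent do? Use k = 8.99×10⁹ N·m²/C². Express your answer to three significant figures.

For quasistatic motion the external work equals the change in potential energy: W_ext = qΔV = q(V_B − V_A).
At A: distance to the source charge is 0.360 m; V_A = kq₁/r = 1.90×10⁵ V.
At B: distance to the source charge is 0.118 m; V_B = kq₁/r = 5.80×10⁵ V.
ΔV = V_B − V_A = 3.90×10⁵ V.
W_ext = qΔV = (-3.15×10⁻⁶ C)(3.90×10⁵ V) = -1.23 J.

-1.23 J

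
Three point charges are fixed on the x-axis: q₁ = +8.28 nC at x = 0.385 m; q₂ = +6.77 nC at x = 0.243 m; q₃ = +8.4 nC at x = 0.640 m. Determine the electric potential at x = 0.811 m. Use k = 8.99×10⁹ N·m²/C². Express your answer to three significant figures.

The total potential is the scalar sum of each charge's contribution, V = Σ kqᵢ/rᵢ.
Distances from the field point to each charge: r₁ = 0.426 m, r₂ = 0.568 m, r₃ = 0.171 m.
V = k[(8.28×10⁻⁹)/(0.426) + (6.77×10⁻⁹)/(0.568) + (8.40×10⁻⁹)/(0.171)] = 724 V.

724 V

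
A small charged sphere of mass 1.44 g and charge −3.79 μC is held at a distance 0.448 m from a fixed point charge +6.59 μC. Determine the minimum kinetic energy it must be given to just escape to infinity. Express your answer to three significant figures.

To just escape, total mechanical energy must reach zero at infinity: ½mv²_min + U = 0, so ½mv²_min = −U = |kQq|/r.
|U| = |kQq|/r = (8.99×10⁹ N·m²/C²)(6.59×10⁻⁶)(3.79×10⁻⁶)/(0.448) = 0.501 J.

0.501 J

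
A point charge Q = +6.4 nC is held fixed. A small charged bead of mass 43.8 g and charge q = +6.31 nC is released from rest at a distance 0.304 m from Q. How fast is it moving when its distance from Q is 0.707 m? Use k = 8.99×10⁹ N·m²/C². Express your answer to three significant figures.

5.58×10⁻³ m/s

Only the electrostatic force acts, so mechanical energy is conserved: ½mv² = U₁ − U₂ = kQq(1/r₁ − 1/r₂).
U₁ − U₂ = (8.99×10⁹ N·m²/C²)(6.40×10⁻⁹ C)(6.31×10⁻⁹ C)(1/0.304 − 1/0.707) = 6.81×10⁻⁷ J.
v = √(2·6.81×10⁻⁷/0.0438) = 5.58×10⁻³ m/s.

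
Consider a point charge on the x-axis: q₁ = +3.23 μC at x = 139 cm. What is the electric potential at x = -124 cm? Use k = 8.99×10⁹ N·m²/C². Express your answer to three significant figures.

Electric potential is a scalar, so the contributions from each charge add algebraically: V = Σ kqᵢ/rᵢ.
V = k[(3.23×10⁻⁶)/(2.63)] = 1.10×10⁴ V.

1.10×10⁴ V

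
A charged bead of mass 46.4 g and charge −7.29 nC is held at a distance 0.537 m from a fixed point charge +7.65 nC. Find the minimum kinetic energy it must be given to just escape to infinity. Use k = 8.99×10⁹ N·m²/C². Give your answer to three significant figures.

9.34×10⁻⁷ J

To just escape, total mechanical energy must reach zero at infinity: ½mv²_min + U = 0, so ½mv²_min = −U = |kQq|/r.
|U| = |kQq|/r = (8.99×10⁹ N·m²/C²)(7.65×10⁻⁹)(7.29×10⁻⁹)/(0.537) = 9.34×10⁻⁷ J.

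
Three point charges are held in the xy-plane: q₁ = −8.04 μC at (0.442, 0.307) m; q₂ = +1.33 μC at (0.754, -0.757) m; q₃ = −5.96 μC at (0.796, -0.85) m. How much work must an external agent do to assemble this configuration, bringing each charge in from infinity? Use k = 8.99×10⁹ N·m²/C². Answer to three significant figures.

The assembly work is the sum of pairwise potential energies, U = Σ_{i<j} kqᵢqⱼ/rᵢⱼ.
Pair separations: r₁₂ = 1.11 m, r₁₃ = 1.21 m, r₂₃ = 0.102 m.
U = (-0.0867) + (0.356) + (-0.698) = -0.429 J.

-0.429 J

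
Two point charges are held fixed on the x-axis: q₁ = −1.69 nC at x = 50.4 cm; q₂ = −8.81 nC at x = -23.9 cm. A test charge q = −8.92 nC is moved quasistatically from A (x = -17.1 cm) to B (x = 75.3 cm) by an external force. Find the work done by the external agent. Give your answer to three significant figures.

For quasistatic motion the external work equals the change in potential energy: W_ext = qΔV = q(V_B − V_A).
At A: distances to the source charges are 0.675 m, 0.0680 m; V_A = Σ kqᵢ/rᵢ = -1190 V.
At B: distances to the source charges are 0.249 m, 0.992 m; V_B = Σ kqᵢ/rᵢ = -141 V.
ΔV = V_B − V_A = 1050 V.
W_ext = qΔV = (-8.92×10⁻⁹ C)(1050 V) = -9.33×10⁻⁶ J.

-9.33×10⁻⁶ J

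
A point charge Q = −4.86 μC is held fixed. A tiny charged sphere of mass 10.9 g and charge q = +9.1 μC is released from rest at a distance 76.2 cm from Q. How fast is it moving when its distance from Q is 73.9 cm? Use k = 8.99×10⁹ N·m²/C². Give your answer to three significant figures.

Only the electrostatic force acts, so mechanical energy is conserved: ½mv² = U₁ − U₂ = kQq(1/r₁ − 1/r₂).
U₁ − U₂ = (8.99×10⁹ N·m²/C²)(-4.86×10⁻⁶ C)(9.10×10⁻⁶ C)(1/0.762 − 1/0.739) = 0.0162 J.
v = √(2·0.0162/0.0109) = 1.73 m/s.

1.73 m/s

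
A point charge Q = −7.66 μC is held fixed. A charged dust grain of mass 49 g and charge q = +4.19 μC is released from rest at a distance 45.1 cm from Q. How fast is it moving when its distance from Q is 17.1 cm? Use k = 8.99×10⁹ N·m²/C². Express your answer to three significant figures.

Only the electrostatic force acts, so mechanical energy is conserved: ½mv² = U₁ − U₂ = kQq(1/r₁ − 1/r₂).
U₁ − U₂ = (8.99×10⁹ N·m²/C²)(-7.66×10⁻⁶ C)(4.19×10⁻⁶ C)(1/0.451 − 1/0.171) = 1.05 J.
v = √(2·1.05/0.0490) = 6.54 m/s.

6.54 m/s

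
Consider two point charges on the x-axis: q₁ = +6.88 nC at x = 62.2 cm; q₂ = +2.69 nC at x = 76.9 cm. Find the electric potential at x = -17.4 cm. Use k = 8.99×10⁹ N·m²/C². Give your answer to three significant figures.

103 V

Electric potential is a scalar, so the contributions from each charge add algebraically: V = Σ kqᵢ/rᵢ.
Distances from the field point to each charge: r₁ = 0.796 m, r₂ = 0.943 m.
V = k[(6.88×10⁻⁹)/(0.796) + (2.69×10⁻⁹)/(0.943)] = 103 V.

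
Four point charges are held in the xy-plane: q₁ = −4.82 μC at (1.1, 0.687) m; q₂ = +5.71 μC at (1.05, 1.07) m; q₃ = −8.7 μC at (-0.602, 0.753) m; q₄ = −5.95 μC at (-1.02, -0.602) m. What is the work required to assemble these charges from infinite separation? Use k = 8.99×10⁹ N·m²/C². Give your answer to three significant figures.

The work to assemble the configuration equals its total potential energy, U = Σ kqᵢqⱼ/rᵢⱼ over all pairs.
Pair separations: r₁₂ = 0.386 m, r₁₃ = 1.70 m, r₁₄ = 2.48 m, r₂₃ = 1.68 m, r₂₄ = 2.66 m, r₃₄ = 1.42 m.
Summing all 6 pair terms gives U = -0.367 J.

-0.367 J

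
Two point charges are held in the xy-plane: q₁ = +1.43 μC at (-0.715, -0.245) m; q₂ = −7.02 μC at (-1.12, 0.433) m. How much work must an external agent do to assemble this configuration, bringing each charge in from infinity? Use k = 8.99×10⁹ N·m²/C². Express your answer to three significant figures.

-0.114 J

The work to assemble the configuration equals its total potential energy, U = Σ kqᵢqⱼ/rᵢⱼ over all pairs.
Pair separations: r₁₂ = 0.790 m.
U = (-0.114) = -0.114 J.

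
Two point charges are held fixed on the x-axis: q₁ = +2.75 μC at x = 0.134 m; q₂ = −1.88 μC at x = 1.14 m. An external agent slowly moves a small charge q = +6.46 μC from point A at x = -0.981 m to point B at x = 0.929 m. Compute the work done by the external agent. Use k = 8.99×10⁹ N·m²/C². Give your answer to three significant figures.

-0.408 J

For quasistatic motion the external work equals the change in potential energy: W_ext = qΔV = q(V_B − V_A).
At A: distances to the source charges are 1.11 m, 2.12 m; V_A = Σ kqᵢ/rᵢ = 1.42×10⁴ V.
At B: distances to the source charges are 0.795 m, 0.211 m; V_B = Σ kqᵢ/rᵢ = -4.90×10⁴ V.
ΔV = V_B − V_A = -6.32×10⁴ V.
W_ext = qΔV = (6.46×10⁻⁶ C)(-6.32×10⁴ V) = -0.408 J.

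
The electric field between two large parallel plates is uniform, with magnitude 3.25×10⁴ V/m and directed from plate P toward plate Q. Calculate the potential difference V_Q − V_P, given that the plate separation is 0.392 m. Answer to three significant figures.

In a uniform field, potential decreases in the direction of E: ΔV = −E·d for a displacement d parallel to E.
Going from P to Q is a displacement of 0.392 m along the field, so V_Q − V_P = −Ed = -1.27×10⁴ V.

-1.27×10⁴ V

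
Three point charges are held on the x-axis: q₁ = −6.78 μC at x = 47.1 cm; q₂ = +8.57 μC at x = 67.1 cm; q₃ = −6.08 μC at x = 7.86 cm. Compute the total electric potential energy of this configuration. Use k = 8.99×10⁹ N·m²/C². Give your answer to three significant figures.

The work to assemble the configuration equals its total potential energy, U = Σ kqᵢqⱼ/rᵢⱼ over all pairs.
Pair separations: r₁₂ = 0.200 m, r₁₃ = 0.392 m, r₂₃ = 0.592 m.
U = (-2.61) + (0.944) + (-0.791) = -2.46 J.

-2.46 J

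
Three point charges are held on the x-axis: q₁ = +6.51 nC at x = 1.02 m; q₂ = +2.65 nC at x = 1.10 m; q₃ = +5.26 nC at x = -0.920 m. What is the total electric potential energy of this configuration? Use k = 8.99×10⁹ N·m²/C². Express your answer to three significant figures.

2.16×10⁻⁶ J

The work to assemble the configuration equals its total potential energy, U = Σ kqᵢqⱼ/rᵢⱼ over all pairs.
Pair separations: r₁₂ = 0.0800 m, r₁₃ = 1.94 m, r₂₃ = 2.02 m.
U = (1.94×10⁻⁶) + (1.59×10⁻⁷) + (6.20×10⁻⁸) = 2.16×10⁻⁶ J.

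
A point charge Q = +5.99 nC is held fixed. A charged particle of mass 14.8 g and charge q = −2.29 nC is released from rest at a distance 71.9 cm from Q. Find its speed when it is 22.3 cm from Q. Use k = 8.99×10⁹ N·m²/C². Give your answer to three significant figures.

Only the electrostatic force acts, so mechanical energy is conserved: ½mv² = U₁ − U₂ = kQq(1/r₁ − 1/r₂).
U₁ − U₂ = (8.99×10⁹ N·m²/C²)(5.99×10⁻⁹ C)(-2.29×10⁻⁹ C)(1/0.719 − 1/0.223) = 3.81×10⁻⁷ J.
v = √(2·3.81×10⁻⁷/0.0148) = 7.18×10⁻³ m/s.

7.18×10⁻³ m/s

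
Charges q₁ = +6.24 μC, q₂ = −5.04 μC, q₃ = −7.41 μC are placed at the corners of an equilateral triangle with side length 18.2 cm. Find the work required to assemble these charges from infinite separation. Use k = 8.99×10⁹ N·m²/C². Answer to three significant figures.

The work to assemble the configuration equals its total potential energy, U = Σ kqᵢqⱼ/rᵢⱼ over all pairs.
All three pair separations equal the side length, 0.182 m.
U = (-1.55) + (-2.28) + (1.84) = -1.99 J.

-1.99 J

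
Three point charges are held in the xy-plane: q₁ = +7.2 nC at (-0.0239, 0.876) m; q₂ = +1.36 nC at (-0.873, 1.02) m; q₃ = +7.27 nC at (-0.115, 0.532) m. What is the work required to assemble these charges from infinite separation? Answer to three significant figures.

The work to assemble the configuration equals its total potential energy, U = Σ kqᵢqⱼ/rᵢⱼ over all pairs.
Pair separations: r₁₂ = 0.861 m, r₁₃ = 0.356 m, r₂₃ = 0.902 m.
U = (1.02×10⁻⁷) + (1.32×10⁻⁶) + (9.86×10⁻⁸) = 1.52×10⁻⁶ J.

1.52×10⁻⁶ J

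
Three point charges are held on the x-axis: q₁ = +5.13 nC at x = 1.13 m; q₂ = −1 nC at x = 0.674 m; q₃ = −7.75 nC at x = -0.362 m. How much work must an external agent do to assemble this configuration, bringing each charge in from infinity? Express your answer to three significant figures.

-2.73×10⁻⁷ J

The work to assemble the configuration equals its total potential energy, U = Σ kqᵢqⱼ/rᵢⱼ over all pairs.
Pair separations: r₁₂ = 0.456 m, r₁₃ = 1.49 m, r₂₃ = 1.04 m.
U = (-1.01×10⁻⁷) + (-2.40×10⁻⁷) + (6.73×10⁻⁸) = -2.73×10⁻⁷ J.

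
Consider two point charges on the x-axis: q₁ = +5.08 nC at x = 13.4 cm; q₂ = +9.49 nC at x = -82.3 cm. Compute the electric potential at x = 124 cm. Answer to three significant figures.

82.6 V

The total potential is the scalar sum of each charge's contribution, V = Σ kqᵢ/rᵢ.
Distances from the field point to each charge: r₁ = 1.11 m, r₂ = 2.06 m.
V = k[(5.08×10⁻⁹)/(1.11) + (9.49×10⁻⁹)/(2.06)] = 82.6 V.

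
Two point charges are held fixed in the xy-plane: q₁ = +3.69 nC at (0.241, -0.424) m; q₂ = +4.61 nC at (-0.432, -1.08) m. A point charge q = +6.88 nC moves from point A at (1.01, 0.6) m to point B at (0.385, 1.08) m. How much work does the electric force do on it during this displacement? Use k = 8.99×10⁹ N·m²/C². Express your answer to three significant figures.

The work done by the electric force is W_field = −ΔU = −q(V_B − V_A) = q(V_A − V_B).
At A: distances to the source charges are 1.28 m, 2.21 m; V_A = Σ kqᵢ/rᵢ = 44.6 V.
At B: distances to the source charges are 1.51 m, 2.31 m; V_B = Σ kqᵢ/rᵢ = 39.9 V.
ΔV = V_B − V_A = -4.72 V.
W_field = −qΔV = −(6.88×10⁻⁹ C)(-4.72 V) = 3.25×10⁻⁸ J.

3.25×10⁻⁸ J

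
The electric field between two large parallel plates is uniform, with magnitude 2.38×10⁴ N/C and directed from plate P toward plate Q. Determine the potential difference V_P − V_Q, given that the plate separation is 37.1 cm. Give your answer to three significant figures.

In a uniform field, potential decreases in the direction of E: ΔV = −E·d for a displacement d parallel to E.
Going from Q to P is a displacement of 37.1 cm opposite to the field, so V_P − V_Q = +Ed = 8830 V.

8830 V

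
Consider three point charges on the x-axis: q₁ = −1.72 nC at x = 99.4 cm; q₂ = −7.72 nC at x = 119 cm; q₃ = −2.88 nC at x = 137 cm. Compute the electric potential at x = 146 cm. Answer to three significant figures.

Electric potential is a scalar, so the contributions from each charge add algebraically: V = Σ kqᵢ/rᵢ.
Distances from the field point to each charge: r₁ = 0.466 m, r₂ = 0.270 m, r₃ = 0.0900 m.
V = k[(-1.72×10⁻⁹)/(0.466) + (-7.72×10⁻⁹)/(0.270) + (-2.88×10⁻⁹)/(0.0900)] = -578 V.

-578 V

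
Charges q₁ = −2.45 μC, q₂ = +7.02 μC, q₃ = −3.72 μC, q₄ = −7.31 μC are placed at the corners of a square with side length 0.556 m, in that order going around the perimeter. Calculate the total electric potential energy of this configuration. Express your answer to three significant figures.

The work to assemble the configuration equals its total potential energy, U = Σ kqᵢqⱼ/rᵢⱼ over all pairs.
The four side pairs have separation 0.556 m and the two diagonal pairs 0.786 m.
Summing all 6 pair terms gives U = -0.454 J.

-0.454 J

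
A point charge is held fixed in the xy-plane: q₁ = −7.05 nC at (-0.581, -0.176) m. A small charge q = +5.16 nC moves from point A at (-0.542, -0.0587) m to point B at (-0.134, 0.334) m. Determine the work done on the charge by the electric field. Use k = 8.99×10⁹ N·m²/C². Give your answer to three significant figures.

-2.16×10⁻⁶ J

The work done by the electric force is W_field = −ΔU = −q(V_B − V_A) = q(V_A − V_B).
At A: distance to the source charge is 0.124 m; V_A = kq₁/r = -513 V.
At B: distance to the source charge is 0.678 m; V_B = kq₁/r = -93.5 V.
ΔV = V_B − V_A = 419 V.
W_field = −qΔV = −(5.16×10⁻⁹ C)(419 V) = -2.16×10⁻⁶ J.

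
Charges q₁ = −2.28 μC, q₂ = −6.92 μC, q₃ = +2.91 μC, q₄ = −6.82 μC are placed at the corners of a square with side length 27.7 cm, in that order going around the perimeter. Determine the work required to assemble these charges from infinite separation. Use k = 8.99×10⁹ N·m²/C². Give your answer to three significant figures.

0.650 J

The assembly work is the sum of pairwise potential energies, U = Σ_{i<j} kqᵢqⱼ/rᵢⱼ.
The four side pairs have separation 0.277 m and the two diagonal pairs 0.392 m.
Summing all 6 pair terms gives U = 0.650 J.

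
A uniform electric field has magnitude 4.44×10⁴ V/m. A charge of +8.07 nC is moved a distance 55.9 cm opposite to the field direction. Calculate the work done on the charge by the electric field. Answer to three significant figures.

-2.00×10⁻⁴ J

The potential change for a displacement 55.9 cm opposite to the field direction is ΔV = +Ed = 2.48×10⁴ V.
W_field = −qΔV = -2.00×10⁻⁴ J.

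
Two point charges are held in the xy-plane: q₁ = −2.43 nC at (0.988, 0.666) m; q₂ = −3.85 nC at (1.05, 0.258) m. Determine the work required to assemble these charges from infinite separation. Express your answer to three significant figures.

The work to assemble the configuration equals its total potential energy, U = Σ kqᵢqⱼ/rᵢⱼ over all pairs.
Pair separations: r₁₂ = 0.413 m.
U = (2.04×10⁻⁷) = 2.04×10⁻⁷ J.

2.04×10⁻⁷ J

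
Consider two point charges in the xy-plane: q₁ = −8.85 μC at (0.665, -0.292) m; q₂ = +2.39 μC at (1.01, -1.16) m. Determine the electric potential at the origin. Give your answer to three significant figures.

The total potential is the scalar sum of each charge's contribution, V = Σ kqᵢ/rᵢ.
Distances from the field point to each charge: r₁ = 0.726 m, r₂ = 1.54 m.
V = k[(-8.85×10⁻⁶)/(0.726) + (2.39×10⁻⁶)/(1.54)] = -9.56×10⁴ V.

-9.56×10⁴ V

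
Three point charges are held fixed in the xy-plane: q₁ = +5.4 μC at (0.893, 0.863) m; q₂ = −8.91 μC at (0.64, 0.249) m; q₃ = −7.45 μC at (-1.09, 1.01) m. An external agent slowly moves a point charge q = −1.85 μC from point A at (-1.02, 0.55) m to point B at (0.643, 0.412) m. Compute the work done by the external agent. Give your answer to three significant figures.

For quasistatic motion the external work equals the change in potential energy: W_ext = qΔV = q(V_B − V_A).
At A: distances to the source charges are 1.94 m, 1.69 m, 0.465 m; V_A = Σ kqᵢ/rᵢ = -1.66×10⁵ V.
At B: distances to the source charges are 0.516 m, 0.163 m, 1.83 m; V_B = Σ kqᵢ/rᵢ = -4.34×10⁵ V.
ΔV = V_B − V_A = -2.67×10⁵ V.
W_ext = qΔV = (-1.85×10⁻⁶ C)(-2.67×10⁵ V) = 0.495 J.

0.495 J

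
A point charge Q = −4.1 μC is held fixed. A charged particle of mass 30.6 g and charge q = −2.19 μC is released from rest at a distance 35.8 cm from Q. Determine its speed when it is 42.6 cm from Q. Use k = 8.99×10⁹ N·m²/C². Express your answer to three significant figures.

1.53 m/s

Only the electrostatic force acts, so mechanical energy is conserved: ½mv² = U₁ − U₂ = kQq(1/r₁ − 1/r₂).
U₁ − U₂ = (8.99×10⁹ N·m²/C²)(-4.10×10⁻⁶ C)(-2.19×10⁻⁶ C)(1/0.358 − 1/0.426) = 0.0360 J.
v = √(2·0.0360/0.0306) = 1.53 m/s.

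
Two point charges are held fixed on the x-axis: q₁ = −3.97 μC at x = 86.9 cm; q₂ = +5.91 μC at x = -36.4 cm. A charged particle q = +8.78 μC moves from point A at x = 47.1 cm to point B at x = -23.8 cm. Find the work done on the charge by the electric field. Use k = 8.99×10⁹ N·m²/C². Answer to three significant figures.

The work done by the electric force is W_field = −ΔU = −q(V_B − V_A) = q(V_A − V_B).
At A: distances to the source charges are 0.398 m, 0.835 m; V_A = Σ kqᵢ/rᵢ = -2.60×10⁴ V.
At B: distances to the source charges are 1.11 m, 0.126 m; V_B = Σ kqᵢ/rᵢ = 3.89×10⁵ V.
ΔV = V_B − V_A = 4.15×10⁵ V.
W_field = −qΔV = −(8.78×10⁻⁶ C)(4.15×10⁵ V) = -3.65 J.

-3.65 J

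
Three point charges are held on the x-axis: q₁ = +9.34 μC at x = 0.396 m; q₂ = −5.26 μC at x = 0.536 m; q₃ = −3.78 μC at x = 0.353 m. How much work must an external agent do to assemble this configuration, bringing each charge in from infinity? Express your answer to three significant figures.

The work to assemble the configuration equals its total potential energy, U = Σ kqᵢqⱼ/rᵢⱼ over all pairs.
Pair separations: r₁₂ = 0.140 m, r₁₃ = 0.0430 m, r₂₃ = 0.183 m.
U = (-3.15) + (-7.38) + (0.977) = -9.56 J.

-9.56 J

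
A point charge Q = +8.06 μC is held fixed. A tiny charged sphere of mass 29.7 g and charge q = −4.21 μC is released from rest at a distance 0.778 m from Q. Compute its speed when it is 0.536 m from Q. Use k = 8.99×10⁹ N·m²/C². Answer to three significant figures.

3.45 m/s

Only the electrostatic force acts, so mechanical energy is conserved: ½mv² = U₁ − U₂ = kQq(1/r₁ − 1/r₂).
U₁ − U₂ = (8.99×10⁹ N·m²/C²)(8.06×10⁻⁶ C)(-4.21×10⁻⁶ C)(1/0.778 − 1/0.536) = 0.177 J.
v = √(2·0.177/0.0297) = 3.45 m/s.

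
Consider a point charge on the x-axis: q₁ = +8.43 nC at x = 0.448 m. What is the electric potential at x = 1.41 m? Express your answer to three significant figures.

The total potential is the scalar sum of each charge's contribution, V = Σ kqᵢ/rᵢ.
V = k[(8.43×10⁻⁹)/(0.962)] = 78.8 V.

78.8 V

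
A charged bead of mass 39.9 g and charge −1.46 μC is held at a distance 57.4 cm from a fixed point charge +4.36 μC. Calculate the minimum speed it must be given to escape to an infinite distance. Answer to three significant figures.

To just escape, total mechanical energy must reach zero at infinity: ½mv²_min + U = 0, so ½mv²_min = −U = |kQq|/r.
|U| = |kQq|/r = (8.99×10⁹ N·m²/C²)(4.36×10⁻⁶)(1.46×10⁻⁶)/(0.574) = 0.0997 J.
v_min = √(2|U|/m) = √(2·0.0997/0.0399) = 2.24 m/s.

2.24 m/s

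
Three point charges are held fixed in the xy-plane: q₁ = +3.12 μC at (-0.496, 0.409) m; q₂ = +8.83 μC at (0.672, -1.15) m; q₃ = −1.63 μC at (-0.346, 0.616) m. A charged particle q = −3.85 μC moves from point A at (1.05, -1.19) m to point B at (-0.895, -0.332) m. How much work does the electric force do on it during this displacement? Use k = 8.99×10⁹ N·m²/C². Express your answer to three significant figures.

-0.578 J

The work done by the electric force is W_field = −ΔU = −q(V_B − V_A) = q(V_A − V_B).
At A: distances to the source charges are 2.22 m, 0.380 m, 2.28 m; V_A = Σ kqᵢ/rᵢ = 2.15×10⁵ V.
At B: distances to the source charges are 0.842 m, 1.77 m, 1.10 m; V_B = Σ kqᵢ/rᵢ = 6.49×10⁴ V.
ΔV = V_B − V_A = -1.50×10⁵ V.
W_field = −qΔV = −(-3.85×10⁻⁶ C)(-1.50×10⁵ V) = -0.578 J.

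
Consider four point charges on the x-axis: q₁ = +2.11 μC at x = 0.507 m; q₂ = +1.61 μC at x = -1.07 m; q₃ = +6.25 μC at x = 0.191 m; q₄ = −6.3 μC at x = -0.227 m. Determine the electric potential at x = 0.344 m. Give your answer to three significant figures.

3.95×10⁵ V

The total potential is the scalar sum of each charge's contribution, V = Σ kqᵢ/rᵢ.
Distances from the field point to each charge: r₁ = 0.163 m, r₂ = 1.41 m, r₃ = 0.153 m, r₄ = 0.571 m.
V = k[(2.11×10⁻⁶)/(0.163) + (1.61×10⁻⁶)/(1.41) + (6.25×10⁻⁶)/(0.153) + (-6.30×10⁻⁶)/(0.571)] = 3.95×10⁵ V.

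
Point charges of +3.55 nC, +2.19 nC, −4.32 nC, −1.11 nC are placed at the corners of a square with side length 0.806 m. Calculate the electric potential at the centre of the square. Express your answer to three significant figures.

4.89 V

The total potential is the scalar sum of each charge's contribution, V = Σ kqᵢ/rᵢ.
The distance from each corner to the centre is a√2/2 = 0.570 m.
V = k[(3.55×10⁻⁹)/(0.570) + (2.19×10⁻⁹)/(0.570) + (-4.32×10⁻⁹)/(0.570) + (-1.11×10⁻⁹)/(0.570)] = 4.89 V.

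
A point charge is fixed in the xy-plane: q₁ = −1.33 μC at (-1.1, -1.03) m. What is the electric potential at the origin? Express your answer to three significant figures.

-7930 V

Electric potential is a scalar, so the contributions from each charge add algebraically: V = Σ kqᵢ/rᵢ.
Distances from the field point to each charge: r₁ = 1.51 m.
V = k[(-1.33×10⁻⁶)/(1.51)] = -7930 V.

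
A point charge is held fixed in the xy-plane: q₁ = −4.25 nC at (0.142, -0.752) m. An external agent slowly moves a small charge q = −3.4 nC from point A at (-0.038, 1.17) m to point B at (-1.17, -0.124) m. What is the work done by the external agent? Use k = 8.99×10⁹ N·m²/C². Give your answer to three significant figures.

For quasistatic motion the external work equals the change in potential energy: W_ext = qΔV = q(V_B − V_A).
At A: distance to the source charge is 1.93 m; V_A = kq₁/r = -19.8 V.
At B: distance to the source charge is 1.45 m; V_B = kq₁/r = -26.3 V.
ΔV = V_B − V_A = -6.48 V.
W_ext = qΔV = (-3.40×10⁻⁹ C)(-6.48 V) = 2.20×10⁻⁸ J.

2.20×10⁻⁸ J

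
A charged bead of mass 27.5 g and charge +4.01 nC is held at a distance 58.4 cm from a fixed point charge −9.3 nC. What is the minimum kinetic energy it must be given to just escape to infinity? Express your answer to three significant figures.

To just escape, total mechanical energy must reach zero at infinity: ½mv²_min + U = 0, so ½mv²_min = −U = |kQq|/r.
|U| = |kQq|/r = (8.99×10⁹ N·m²/C²)(9.30×10⁻⁹)(4.01×10⁻⁹)/(0.584) = 5.74×10⁻⁷ J.

5.74×10⁻⁷ J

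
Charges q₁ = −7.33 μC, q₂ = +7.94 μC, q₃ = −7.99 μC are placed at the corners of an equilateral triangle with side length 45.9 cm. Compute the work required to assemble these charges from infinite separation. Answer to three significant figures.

-1.24 J

The assembly work is the sum of pairwise potential energies, U = Σ_{i<j} kqᵢqⱼ/rᵢⱼ.
All three pair separations equal the side length, 0.459 m.
U = (-1.14) + (1.15) + (-1.24) = -1.24 J.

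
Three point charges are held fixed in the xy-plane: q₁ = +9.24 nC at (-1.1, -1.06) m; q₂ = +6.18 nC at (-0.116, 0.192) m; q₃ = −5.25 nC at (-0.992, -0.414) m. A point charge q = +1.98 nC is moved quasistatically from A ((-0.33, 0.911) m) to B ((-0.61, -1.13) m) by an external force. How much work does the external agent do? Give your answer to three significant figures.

1.34×10⁻⁷ J

For quasistatic motion the external work equals the change in potential energy: W_ext = qΔV = q(V_B − V_A).
At A: distances to the source charges are 2.12 m, 0.750 m, 1.48 m; V_A = Σ kqᵢ/rᵢ = 81.5 V.
At B: distances to the source charges are 0.495 m, 1.41 m, 0.812 m; V_B = Σ kqᵢ/rᵢ = 149 V.
ΔV = V_B − V_A = 67.6 V.
W_ext = qΔV = (1.98×10⁻⁹ C)(67.6 V) = 1.34×10⁻⁷ J.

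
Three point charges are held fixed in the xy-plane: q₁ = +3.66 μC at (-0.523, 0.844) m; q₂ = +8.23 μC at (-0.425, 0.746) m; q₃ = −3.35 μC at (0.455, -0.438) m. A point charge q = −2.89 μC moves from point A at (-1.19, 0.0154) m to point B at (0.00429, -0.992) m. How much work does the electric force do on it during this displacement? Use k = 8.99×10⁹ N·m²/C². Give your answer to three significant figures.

-0.193 J

The work done by the electric force is W_field = −ΔU = −q(V_B − V_A) = q(V_A − V_B).
At A: distances to the source charges are 1.06 m, 1.06 m, 1.71 m; V_A = Σ kqᵢ/rᵢ = 8.32×10⁴ V.
At B: distances to the source charges are 1.91 m, 1.79 m, 0.714 m; V_B = Σ kqᵢ/rᵢ = 1.64×10⁴ V.
ΔV = V_B − V_A = -6.68×10⁴ V.
W_field = −qΔV = −(-2.89×10⁻⁶ C)(-6.68×10⁴ V) = -0.193 J.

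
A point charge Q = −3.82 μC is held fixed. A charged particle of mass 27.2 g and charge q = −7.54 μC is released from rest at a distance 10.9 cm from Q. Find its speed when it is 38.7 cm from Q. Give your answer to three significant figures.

Only the electrostatic force acts, so mechanical energy is conserved: ½mv² = U₁ − U₂ = kQq(1/r₁ − 1/r₂).
U₁ − U₂ = (8.99×10⁹ N·m²/C²)(-3.82×10⁻⁶ C)(-7.54×10⁻⁶ C)(1/0.109 − 1/0.387) = 1.71 J.
v = √(2·1.71/0.0272) = 11.2 m/s.

11.2 m/s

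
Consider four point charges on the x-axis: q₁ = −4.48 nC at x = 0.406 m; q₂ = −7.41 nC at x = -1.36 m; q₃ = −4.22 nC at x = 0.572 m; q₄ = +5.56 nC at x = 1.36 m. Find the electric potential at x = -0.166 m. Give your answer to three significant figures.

-145 V

Electric potential is a scalar, so the contributions from each charge add algebraically: V = Σ kqᵢ/rᵢ.
Distances from the field point to each charge: r₁ = 0.572 m, r₂ = 1.19 m, r₃ = 0.738 m, r₄ = 1.53 m.
V = k[(-4.48×10⁻⁹)/(0.572) + (-7.41×10⁻⁹)/(1.19) + (-4.22×10⁻⁹)/(0.738) + (5.56×10⁻⁹)/(1.53)] = -145 V.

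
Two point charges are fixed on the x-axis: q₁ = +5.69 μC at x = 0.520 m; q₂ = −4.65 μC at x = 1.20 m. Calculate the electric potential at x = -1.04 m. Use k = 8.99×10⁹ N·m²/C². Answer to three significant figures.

The total potential is the scalar sum of each charge's contribution, V = Σ kqᵢ/rᵢ.
Distances from the field point to each charge: r₁ = 1.56 m, r₂ = 2.24 m.
V = k[(5.69×10⁻⁶)/(1.56) + (-4.65×10⁻⁶)/(2.24)] = 1.41×10⁴ V.

1.41×10⁴ V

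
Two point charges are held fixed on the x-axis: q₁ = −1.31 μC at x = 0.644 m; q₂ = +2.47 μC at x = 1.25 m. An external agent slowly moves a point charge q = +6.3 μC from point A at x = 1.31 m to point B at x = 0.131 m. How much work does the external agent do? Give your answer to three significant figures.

For quasistatic motion the external work equals the change in potential energy: W_ext = qΔV = q(V_B − V_A).
At A: distances to the source charges are 0.666 m, 0.0600 m; V_A = Σ kqᵢ/rᵢ = 3.52×10⁵ V.
At B: distances to the source charges are 0.513 m, 1.12 m; V_B = Σ kqᵢ/rᵢ = -3110 V.
ΔV = V_B − V_A = -3.56×10⁵ V.
W_ext = qΔV = (6.30×10⁻⁶ C)(-3.56×10⁵ V) = -2.24 J.

-2.24 J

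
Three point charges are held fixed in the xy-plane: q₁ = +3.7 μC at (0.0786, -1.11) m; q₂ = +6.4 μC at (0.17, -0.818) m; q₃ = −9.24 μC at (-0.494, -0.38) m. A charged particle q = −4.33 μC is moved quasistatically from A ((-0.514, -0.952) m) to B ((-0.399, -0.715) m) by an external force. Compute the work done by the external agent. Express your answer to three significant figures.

0.334 J

For quasistatic motion the external work equals the change in potential energy: W_ext = qΔV = q(V_B − V_A).
At A: distances to the source charges are 0.613 m, 0.697 m, 0.572 m; V_A = Σ kqᵢ/rᵢ = -8350 V.
At B: distances to the source charges are 0.620 m, 0.578 m, 0.348 m; V_B = Σ kqᵢ/rᵢ = -8.54×10⁴ V.
ΔV = V_B − V_A = -7.70×10⁴ V.
W_ext = qΔV = (-4.33×10⁻⁶ C)(-7.70×10⁴ V) = 0.334 J.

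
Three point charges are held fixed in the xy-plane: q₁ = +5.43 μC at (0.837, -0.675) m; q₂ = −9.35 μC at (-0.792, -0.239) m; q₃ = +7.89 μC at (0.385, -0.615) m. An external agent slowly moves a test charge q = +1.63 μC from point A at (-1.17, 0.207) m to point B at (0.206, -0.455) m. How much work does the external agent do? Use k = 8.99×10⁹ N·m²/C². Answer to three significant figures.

For quasistatic motion the external work equals the change in potential energy: W_ext = qΔV = q(V_B − V_A).
At A: distances to the source charges are 2.19 m, 0.585 m, 1.76 m; V_A = Σ kqᵢ/rᵢ = -8.12×10⁴ V.
At B: distances to the source charges are 0.668 m, 1.02 m, 0.240 m; V_B = Σ kqᵢ/rᵢ = 2.86×10⁵ V.
ΔV = V_B − V_A = 3.67×10⁵ V.
W_ext = qΔV = (1.63×10⁻⁶ C)(3.67×10⁵ V) = 0.599 J.

0.599 J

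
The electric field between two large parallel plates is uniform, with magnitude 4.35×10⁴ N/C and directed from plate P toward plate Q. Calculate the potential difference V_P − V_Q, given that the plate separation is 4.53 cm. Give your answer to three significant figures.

1970 V

In a uniform field, potential decreases in the direction of E: ΔV = −E·d for a displacement d parallel to E.
Going from Q to P is a displacement of 4.53 cm opposite to the field, so V_P − V_Q = +Ed = 1970 V.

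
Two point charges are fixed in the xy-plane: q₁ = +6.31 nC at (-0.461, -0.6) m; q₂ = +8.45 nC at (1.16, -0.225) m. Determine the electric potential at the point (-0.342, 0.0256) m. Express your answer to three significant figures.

The total potential is the scalar sum of each charge's contribution, V = Σ kqᵢ/rᵢ.
Distances from the field point to each charge: r₁ = 0.637 m, r₂ = 1.52 m.
V = k[(6.31×10⁻⁹)/(0.637) + (8.45×10⁻⁹)/(1.52)] = 139 V.

139 V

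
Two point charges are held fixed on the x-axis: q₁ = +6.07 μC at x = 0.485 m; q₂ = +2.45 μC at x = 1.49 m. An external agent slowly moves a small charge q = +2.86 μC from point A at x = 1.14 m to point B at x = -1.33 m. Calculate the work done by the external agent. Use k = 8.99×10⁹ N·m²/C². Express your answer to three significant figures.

For quasistatic motion the external work equals the change in potential energy: W_ext = qΔV = q(V_B − V_A).
At A: distances to the source charges are 0.655 m, 0.350 m; V_A = Σ kqᵢ/rᵢ = 1.46×10⁵ V.
At B: distances to the source charges are 1.81 m, 2.82 m; V_B = Σ kqᵢ/rᵢ = 3.79×10⁴ V.
ΔV = V_B − V_A = -1.08×10⁵ V.
W_ext = qΔV = (2.86×10⁻⁶ C)(-1.08×10⁵ V) = -0.310 J.

-0.310 J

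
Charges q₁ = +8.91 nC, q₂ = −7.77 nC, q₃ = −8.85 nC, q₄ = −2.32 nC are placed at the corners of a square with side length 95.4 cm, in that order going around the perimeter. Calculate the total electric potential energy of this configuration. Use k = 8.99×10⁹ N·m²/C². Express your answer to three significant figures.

-4.11×10⁻⁷ J

The work to assemble the configuration equals its total potential energy, U = Σ kqᵢqⱼ/rᵢⱼ over all pairs.
The four side pairs have separation 0.954 m and the two diagonal pairs 1.35 m.
Summing all 6 pair terms gives U = -4.11×10⁻⁷ J.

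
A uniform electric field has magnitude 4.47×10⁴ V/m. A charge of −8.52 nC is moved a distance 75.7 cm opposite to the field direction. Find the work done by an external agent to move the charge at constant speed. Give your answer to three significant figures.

The potential change for a displacement 75.7 cm opposite to the field direction is ΔV = +Ed = 3.38×10⁴ V.
W_ext = qΔV = -2.88×10⁻⁴ J.

-2.88×10⁻⁴ J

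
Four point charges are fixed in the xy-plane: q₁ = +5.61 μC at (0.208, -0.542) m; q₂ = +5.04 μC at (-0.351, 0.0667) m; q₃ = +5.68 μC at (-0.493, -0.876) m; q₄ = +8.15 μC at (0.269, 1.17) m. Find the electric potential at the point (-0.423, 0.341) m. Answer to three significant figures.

3.16×10⁵ V

Electric potential is a scalar, so the contributions from each charge add algebraically: V = Σ kqᵢ/rᵢ.
Distances from the field point to each charge: r₁ = 1.09 m, r₂ = 0.284 m, r₃ = 1.22 m, r₄ = 1.08 m.
V = k[(5.61×10⁻⁶)/(1.09) + (5.04×10⁻⁶)/(0.284) + (5.68×10⁻⁶)/(1.22) + (8.15×10⁻⁶)/(1.08)] = 3.16×10⁵ V.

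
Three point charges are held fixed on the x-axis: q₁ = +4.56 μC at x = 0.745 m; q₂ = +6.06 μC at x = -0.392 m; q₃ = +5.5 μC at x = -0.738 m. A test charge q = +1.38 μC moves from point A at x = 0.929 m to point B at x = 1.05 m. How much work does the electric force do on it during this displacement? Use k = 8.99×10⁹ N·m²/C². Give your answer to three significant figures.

0.130 J

The work done by the electric force is W_field = −ΔU = −q(V_B − V_A) = q(V_A − V_B).
At A: distances to the source charges are 0.184 m, 1.32 m, 1.67 m; V_A = Σ kqᵢ/rᵢ = 2.94×10⁵ V.
At B: distances to the source charges are 0.305 m, 1.44 m, 1.79 m; V_B = Σ kqᵢ/rᵢ = 2.00×10⁵ V.
ΔV = V_B − V_A = -9.39×10⁴ V.
W_field = −qΔV = −(1.38×10⁻⁶ C)(-9.39×10⁴ V) = 0.130 J.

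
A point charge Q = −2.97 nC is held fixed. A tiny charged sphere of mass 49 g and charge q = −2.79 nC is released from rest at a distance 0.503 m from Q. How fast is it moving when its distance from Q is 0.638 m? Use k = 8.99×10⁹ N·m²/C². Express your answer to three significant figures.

1.13×10⁻³ m/s

Only the electrostatic force acts, so mechanical energy is conserved: ½mv² = U₁ − U₂ = kQq(1/r₁ − 1/r₂).
U₁ − U₂ = (8.99×10⁹ N·m²/C²)(-2.97×10⁻⁹ C)(-2.79×10⁻⁹ C)(1/0.503 − 1/0.638) = 3.13×10⁻⁸ J.
v = √(2·3.13×10⁻⁸/0.0490) = 1.13×10⁻³ m/s.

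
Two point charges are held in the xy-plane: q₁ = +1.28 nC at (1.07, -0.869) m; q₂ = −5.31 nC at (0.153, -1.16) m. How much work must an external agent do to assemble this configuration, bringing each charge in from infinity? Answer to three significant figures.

-6.35×10⁻⁸ J

The work to assemble the configuration equals its total potential energy, U = Σ kqᵢqⱼ/rᵢⱼ over all pairs.
Pair separations: r₁₂ = 0.962 m.
U = (-6.35×10⁻⁸) = -6.35×10⁻⁸ J.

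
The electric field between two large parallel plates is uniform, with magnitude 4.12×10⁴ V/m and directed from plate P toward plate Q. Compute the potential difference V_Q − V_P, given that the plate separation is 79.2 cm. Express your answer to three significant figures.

-3.26×10⁴ V

In a uniform field, potential decreases in the direction of E: ΔV = −E·d for a displacement d parallel to E.
Going from P to Q is a displacement of 79.2 cm along the field, so V_Q − V_P = −Ed = -3.26×10⁴ V.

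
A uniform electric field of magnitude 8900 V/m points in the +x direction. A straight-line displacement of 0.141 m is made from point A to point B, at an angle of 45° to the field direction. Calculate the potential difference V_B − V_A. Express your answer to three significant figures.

Only the component of displacement along E changes the potential: ΔV = −E·d·cosθ.
ΔV = −(8900 V/m)(0.141 m)cos45° = -887 V.

-887 V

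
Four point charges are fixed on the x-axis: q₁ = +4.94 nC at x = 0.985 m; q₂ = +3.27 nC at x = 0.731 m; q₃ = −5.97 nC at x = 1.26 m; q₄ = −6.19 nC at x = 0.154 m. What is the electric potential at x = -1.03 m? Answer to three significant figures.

Electric potential is a scalar, so the contributions from each charge add algebraically: V = Σ kqᵢ/rᵢ.
Distances from the field point to each charge: r₁ = 2.02 m, r₂ = 1.76 m, r₃ = 2.29 m, r₄ = 1.18 m.
V = k[(4.94×10⁻⁹)/(2.02) + (3.27×10⁻⁹)/(1.76) + (-5.97×10⁻⁹)/(2.29) + (-6.19×10⁻⁹)/(1.18)] = -31.7 V.

-31.7 V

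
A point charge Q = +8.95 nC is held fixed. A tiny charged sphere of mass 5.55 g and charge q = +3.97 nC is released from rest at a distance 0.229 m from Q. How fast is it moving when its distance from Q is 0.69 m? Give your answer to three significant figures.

Only the electrostatic force acts, so mechanical energy is conserved: ½mv² = U₁ − U₂ = kQq(1/r₁ − 1/r₂).
U₁ − U₂ = (8.99×10⁹ N·m²/C²)(8.95×10⁻⁹ C)(3.97×10⁻⁹ C)(1/0.229 − 1/0.690) = 9.32×10⁻⁷ J.
v = √(2·9.32×10⁻⁷/5.55×10⁻³) = 0.0183 m/s.

0.0183 m/s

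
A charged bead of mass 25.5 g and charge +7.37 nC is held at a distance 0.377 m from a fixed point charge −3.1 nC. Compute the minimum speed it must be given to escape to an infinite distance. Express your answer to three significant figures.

6.54×10⁻³ m/s

To just escape, total mechanical energy must reach zero at infinity: ½mv²_min + U = 0, so ½mv²_min = −U = |kQq|/r.
|U| = |kQq|/r = (8.99×10⁹ N·m²/C²)(3.10×10⁻⁹)(7.37×10⁻⁹)/(0.377) = 5.45×10⁻⁷ J.
v_min = √(2|U|/m) = √(2·5.45×10⁻⁷/0.0255) = 6.54×10⁻³ m/s.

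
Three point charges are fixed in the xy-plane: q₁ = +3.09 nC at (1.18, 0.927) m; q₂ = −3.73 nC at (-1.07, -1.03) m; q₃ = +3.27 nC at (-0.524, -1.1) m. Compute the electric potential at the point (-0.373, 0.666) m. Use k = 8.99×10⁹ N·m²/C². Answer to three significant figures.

Electric potential is a scalar, so the contributions from each charge add algebraically: V = Σ kqᵢ/rᵢ.
Distances from the field point to each charge: r₁ = 1.57 m, r₂ = 1.83 m, r₃ = 1.77 m.
V = k[(3.09×10⁻⁹)/(1.57) + (-3.73×10⁻⁹)/(1.83) + (3.27×10⁻⁹)/(1.77)] = 15.9 V.

15.9 V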